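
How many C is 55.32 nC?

0.00000005532 C

nano = 10^-9, (no prefix) = 10^0; factor is 10^-9.
55.32 × 10^-9 = 0.00000005532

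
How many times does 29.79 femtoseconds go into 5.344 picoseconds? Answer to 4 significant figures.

(5.344e-12) / (29.79e-15) = 0.17939e3

179.4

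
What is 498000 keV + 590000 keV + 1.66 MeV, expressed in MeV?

In MeV:
  498000 keV = 498000 × 10^-3 MeV = 498
  590000 keV = 590000 × 10^-3 MeV = 590
  1.66 MeV → 1.66
Sum: 498 + 590 + 1.66 = 1089.66

1089.66 MeV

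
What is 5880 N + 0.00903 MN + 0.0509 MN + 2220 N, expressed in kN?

68.03 kN

In kN:
  5880 N = 5880 × 10⁻³ kN = 5.88
  0.00903 MN = 0.00903 × 10³ kN = 9.03
  0.0509 MN = 0.0509 × 10³ kN = 50.9
  2220 N = 2220 × 10⁻³ kN = 2.22
Sum: 5.88 + 9.03 + 50.9 + 2.22 = 68.03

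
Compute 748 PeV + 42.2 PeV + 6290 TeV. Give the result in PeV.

796.49 PeV

In PeV:
  748 PeV → 748
  42.2 PeV → 42.2
  6290 TeV = 6290e-3 PeV = 6.29
Sum: 748 + 42.2 + 6.29 = 796.49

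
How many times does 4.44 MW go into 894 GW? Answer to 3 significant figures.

201000

(894 × 10⁹) / (4.44 × 10⁶) = 201.4 × 10³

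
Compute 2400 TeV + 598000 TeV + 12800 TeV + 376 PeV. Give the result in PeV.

In PeV:
  2400 TeV = 2400 × 10^-3 PeV = 2.4
  598000 TeV = 598000 × 10^-3 PeV = 598
  12800 TeV = 12800 × 10^-3 PeV = 12.8
  376 PeV → 376
Sum: 2.4 + 598 + 12.8 + 376 = 989.2

989.2 PeV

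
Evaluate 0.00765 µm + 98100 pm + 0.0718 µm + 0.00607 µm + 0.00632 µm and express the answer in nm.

In nm:
  0.00765 µm = 0.00765 × 10³ nm = 7.65
  98100 pm = 98100 × 10⁻³ nm = 98.1
  0.0718 µm = 0.0718 × 10³ nm = 71.8
  0.00607 µm = 0.00607 × 10³ nm = 6.07
  0.00632 µm = 0.00632 × 10³ nm = 6.32
Sum: 7.65 + 98.1 + 71.8 + 6.07 + 6.32 = 189.94

189.94 nm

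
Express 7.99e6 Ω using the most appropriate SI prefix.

= 7.99e6 Ω; 1e6 is mega.

7.99 MΩ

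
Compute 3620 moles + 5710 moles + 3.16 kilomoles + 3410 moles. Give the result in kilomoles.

In kilomoles:
  3620 moles = 3620e-3 kilomoles = 3.62
  5710 moles = 5710e-3 kilomoles = 5.71
  3.16 kilomoles → 3.16
  3410 moles = 3410e-3 kilomoles = 3.41
Sum: 3.62 + 5.71 + 3.16 + 3.41 = 15.9

15.9 kilomoles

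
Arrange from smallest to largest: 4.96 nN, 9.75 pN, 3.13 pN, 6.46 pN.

3.13 pN < 6.46 pN < 9.75 pN < 4.96 nN

4.96 nN = 0.00000000496 N
9.75 pN = 0.00000000000975 N
3.13 pN = 0.00000000000313 N
6.46 pN = 0.00000000000646 N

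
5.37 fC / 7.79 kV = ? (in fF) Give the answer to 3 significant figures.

(5.37e-15) / (7.79e3) = 0.68935e-18 F

0.000689 fF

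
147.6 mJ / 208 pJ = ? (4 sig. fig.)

(147.6e-3) / (208e-12) = 0.70962e9

709600000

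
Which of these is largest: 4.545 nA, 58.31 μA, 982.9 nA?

4.545 nA = 0.000000004545 A
58.31 μA = 0.00005831 A
982.9 nA = 0.0000009829 A

58.31 μA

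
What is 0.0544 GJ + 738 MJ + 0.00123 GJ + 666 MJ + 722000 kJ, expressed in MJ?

In MJ:
  0.0544 GJ = 0.0544e3 MJ = 54.4
  738 MJ → 738
  0.00123 GJ = 0.00123e3 MJ = 1.23
  666 MJ → 666
  722000 kJ = 722000e-3 MJ = 722
Sum: 54.4 + 738 + 1.23 + 666 + 722 = 2181.63

2181.63 MJ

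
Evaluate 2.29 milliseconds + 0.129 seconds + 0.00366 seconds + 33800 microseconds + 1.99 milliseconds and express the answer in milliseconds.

In milliseconds:
  2.29 milliseconds → 2.29
  0.129 seconds = 0.129 × 10³ milliseconds = 129
  0.00366 seconds = 0.00366 × 10³ milliseconds = 3.66
  33800 microseconds = 33800 × 10⁻³ milliseconds = 33.8
  1.99 milliseconds → 1.99
Sum: 2.29 + 129 + 3.66 + 33.8 + 1.99 = 170.74

170.74 milliseconds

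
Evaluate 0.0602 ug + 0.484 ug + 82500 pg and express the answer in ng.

626.7 ng

In ng:
  0.0602 ug = 0.0602e3 ng = 60.2
  0.484 ug = 0.484e3 ng = 484
  82500 pg = 82500e-3 ng = 82.5
Sum: 60.2 + 484 + 82.5 = 626.7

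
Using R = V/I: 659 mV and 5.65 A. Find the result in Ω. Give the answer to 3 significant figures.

0.117 Ω

(659e-3) / (5.65) = 116.64e-3 Ω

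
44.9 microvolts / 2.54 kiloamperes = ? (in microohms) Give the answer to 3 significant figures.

0.0177 microohms

(44.9 × 10^-6) / (2.54 × 10^3) = 17.677 × 10^-9 Ω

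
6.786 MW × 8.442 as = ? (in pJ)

57.287412 pJ

6.786e6 × 8.442e-18 = 57.287412e-12 J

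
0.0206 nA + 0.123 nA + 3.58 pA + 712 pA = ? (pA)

In pA:
  0.0206 nA = 0.0206e3 pA = 20.6
  0.123 nA = 0.123e3 pA = 123
  3.58 pA → 3.58
  712 pA → 712
Sum: 20.6 + 123 + 3.58 + 712 = 859.18

859.18 pA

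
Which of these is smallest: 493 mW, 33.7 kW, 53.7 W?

493 mW

493 mW = 0.493 W
33.7 kW = 33700 W
53.7 W = 53.7 W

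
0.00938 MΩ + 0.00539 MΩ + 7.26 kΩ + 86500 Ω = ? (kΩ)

In kΩ:
  0.00938 MΩ = 0.00938 × 10³ kΩ = 9.38
  0.00539 MΩ = 0.00539 × 10³ kΩ = 5.39
  7.26 kΩ → 7.26
  86500 Ω = 86500 × 10⁻³ kΩ = 86.5
Sum: 9.38 + 5.39 + 7.26 + 86.5 = 108.53

108.53 kΩ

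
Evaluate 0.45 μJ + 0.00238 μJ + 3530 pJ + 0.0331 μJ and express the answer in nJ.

In nJ:
  0.45 μJ = 0.45 × 10³ nJ = 450
  0.00238 μJ = 0.00238 × 10³ nJ = 2.38
  3530 pJ = 3530 × 10⁻³ nJ = 3.53
  0.0331 μJ = 0.0331 × 10³ nJ = 33.1
Sum: 450 + 2.38 + 3.53 + 33.1 = 489.01

489.01 nJ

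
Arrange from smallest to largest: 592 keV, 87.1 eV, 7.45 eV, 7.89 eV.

7.45 eV < 7.89 eV < 87.1 eV < 592 keV

592 keV = 592000 eV
87.1 eV = 87.1 eV
7.45 eV = 7.45 eV
7.89 eV = 7.89 eV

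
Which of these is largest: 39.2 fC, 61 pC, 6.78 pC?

39.2 fC = 0.0000000000000392 C
61 pC = 0.000000000061 C
6.78 pC = 0.00000000000678 C

61 pC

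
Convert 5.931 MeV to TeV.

mega = 10⁶, tera = 10¹²; factor is 10⁻⁶.
5.931 × 10⁻⁶ = 0.000005931

0.000005931 TeV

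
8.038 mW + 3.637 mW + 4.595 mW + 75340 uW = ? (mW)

In mW:
  8.038 mW → 8.038
  3.637 mW → 3.637
  4.595 mW → 4.595
  75340 uW = 75340 × 10^-3 mW = 75.34
Sum: 8.038 + 3.637 + 4.595 + 75.34 = 91.61

91.61 mW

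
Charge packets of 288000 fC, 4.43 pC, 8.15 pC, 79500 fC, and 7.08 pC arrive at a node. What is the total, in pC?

387.16 pC

In pC:
  288000 fC = 288000e-3 pC = 288
  4.43 pC → 4.43
  8.15 pC → 8.15
  79500 fC = 79500e-3 pC = 79.5
  7.08 pC → 7.08
Sum: 288 + 4.43 + 8.15 + 79.5 + 7.08 = 387.16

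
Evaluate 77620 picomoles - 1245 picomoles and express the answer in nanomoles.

In nanomoles:
  77620 picomoles = 77620e-3 nanomoles = 77.62
  1245 picomoles = 1245e-3 nanomoles = 1.245
Difference: 77.62 - 1.245 = 76.375

76.375 nanomoles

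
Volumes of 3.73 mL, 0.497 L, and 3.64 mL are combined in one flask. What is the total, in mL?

In mL:
  3.73 mL → 3.73
  0.497 L = 0.497 × 10^3 mL = 497
  3.64 mL → 3.64
Sum: 3.73 + 497 + 3.64 = 504.37

504.37 mL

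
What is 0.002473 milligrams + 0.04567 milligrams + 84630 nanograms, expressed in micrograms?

In micrograms:
  0.002473 milligrams = 0.002473e3 micrograms = 2.473
  0.04567 milligrams = 0.04567e3 micrograms = 45.67
  84630 nanograms = 84630e-3 micrograms = 84.63
Sum: 2.473 + 45.67 + 84.63 = 132.773

132.773 micrograms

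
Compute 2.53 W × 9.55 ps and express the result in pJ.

24.1615 pJ

2.53 × 9.55 × 10^-12 = 24.1615 × 10^-12 J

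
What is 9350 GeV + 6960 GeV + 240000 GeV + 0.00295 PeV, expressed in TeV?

259.26 TeV

In TeV:
  9350 GeV = 9350 × 10⁻³ TeV = 9.35
  6960 GeV = 6960 × 10⁻³ TeV = 6.96
  240000 GeV = 240000 × 10⁻³ TeV = 240
  0.00295 PeV = 0.00295 × 10³ TeV = 2.95
Sum: 9.35 + 6.96 + 240 + 2.95 = 259.26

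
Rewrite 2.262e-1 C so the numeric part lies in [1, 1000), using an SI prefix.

226.2 mC

= 226.2e-3 C; 1e-3 is milli.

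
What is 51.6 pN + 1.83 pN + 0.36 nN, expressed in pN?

In pN:
  51.6 pN → 51.6
  1.83 pN → 1.83
  0.36 nN = 0.36 × 10^3 pN = 360
Sum: 51.6 + 1.83 + 360 = 413.43

413.43 pN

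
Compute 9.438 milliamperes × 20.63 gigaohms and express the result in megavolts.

194.70594 megavolts

9.438 × 10⁻³ × 20.63 × 10⁹ = 194.70594 × 10⁶ V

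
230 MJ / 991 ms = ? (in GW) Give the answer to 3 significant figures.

(230 × 10^6) / (991 × 10^-3) = 0.23209 × 10^9 W

0.232 GW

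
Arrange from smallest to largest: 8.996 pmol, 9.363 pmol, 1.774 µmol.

8.996 pmol < 9.363 pmol < 1.774 µmol

8.996 pmol = 0.000000000008996 mol
9.363 pmol = 0.000000000009363 mol
1.774 µmol = 0.000001774 mol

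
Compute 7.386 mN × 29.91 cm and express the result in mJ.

7.386e-3 × 29.91e-2 = 220.91526e-5 J

2.2091526 mJ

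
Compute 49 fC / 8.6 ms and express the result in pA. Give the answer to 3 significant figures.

(49e-15) / (8.6e-3) = 5.6977e-12 A

5.70 pA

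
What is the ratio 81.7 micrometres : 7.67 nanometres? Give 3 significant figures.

(81.7e-6) / (7.67e-9) = 10.65e3

10700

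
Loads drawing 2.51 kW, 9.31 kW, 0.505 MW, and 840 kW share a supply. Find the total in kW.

1356.82 kW

In kW:
  2.51 kW → 2.51
  9.31 kW → 9.31
  0.505 MW = 0.505 × 10^3 kW = 505
  840 kW → 840
Sum: 2.51 + 9.31 + 505 + 840 = 1356.82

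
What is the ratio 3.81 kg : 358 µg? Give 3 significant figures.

10600000

(3.81 × 10^3) / (358 × 10^-6) = 0.01064 × 10^9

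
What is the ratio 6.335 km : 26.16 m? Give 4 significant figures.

(6.335 × 10^3) / (26.16) = 0.24216 × 10^3

242.2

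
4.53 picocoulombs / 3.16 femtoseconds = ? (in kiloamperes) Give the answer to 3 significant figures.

(4.53e-12) / (3.16e-15) = 1.4335e3 A

1.43 kiloamperes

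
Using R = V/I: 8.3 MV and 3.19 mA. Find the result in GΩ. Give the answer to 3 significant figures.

2.60 GΩ

(8.3e6) / (3.19e-3) = 2.6019e9 Ω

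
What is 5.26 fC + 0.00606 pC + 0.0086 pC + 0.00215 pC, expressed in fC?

In fC:
  5.26 fC → 5.26
  0.00606 pC = 0.00606 × 10^3 fC = 6.06
  0.0086 pC = 0.0086 × 10^3 fC = 8.6
  0.00215 pC = 0.00215 × 10^3 fC = 2.15
Sum: 5.26 + 6.06 + 8.6 + 2.15 = 22.07

22.07 fC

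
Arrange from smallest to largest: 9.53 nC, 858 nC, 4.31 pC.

4.31 pC < 9.53 nC < 858 nC

9.53 nC = 0.00000000953 C
858 nC = 0.000000858 C
4.31 pC = 0.00000000000431 C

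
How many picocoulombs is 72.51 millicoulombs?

72510000000 picocoulombs

milli = 10⁻³, pico = 10⁻¹²; factor is 10⁹.
72.51 × 10⁹ = 72510000000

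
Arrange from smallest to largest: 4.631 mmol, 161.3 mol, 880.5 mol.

4.631 mmol < 161.3 mol < 880.5 mol

4.631 mmol = 0.004631 mol
161.3 mol = 161.3 mol
880.5 mol = 880.5 mol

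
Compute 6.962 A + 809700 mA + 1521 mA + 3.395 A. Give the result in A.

821.578 A

In A:
  6.962 A → 6.962
  809700 mA = 809700e-3 A = 809.7
  1521 mA = 1521e-3 A = 1.521
  3.395 A → 3.395
Sum: 6.962 + 809.7 + 1.521 + 3.395 = 821.578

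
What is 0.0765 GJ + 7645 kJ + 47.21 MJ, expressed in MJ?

In MJ:
  0.0765 GJ = 0.0765e3 MJ = 76.5
  7645 kJ = 7645e-3 MJ = 7.645
  47.21 MJ → 47.21
Sum: 76.5 + 7.645 + 47.21 = 131.355

131.355 MJ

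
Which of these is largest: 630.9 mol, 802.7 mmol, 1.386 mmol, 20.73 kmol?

20.73 kmol

630.9 mol = 630.9 mol
802.7 mmol = 0.8027 mol
1.386 mmol = 0.001386 mol
20.73 kmol = 20730 mol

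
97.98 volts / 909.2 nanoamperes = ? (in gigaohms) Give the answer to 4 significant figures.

(97.98) / (909.2 × 10⁻⁹) = 0.107765 × 10⁹ Ω

0.1078 gigaohms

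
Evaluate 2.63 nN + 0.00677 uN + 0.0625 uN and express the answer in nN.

71.9 nN

In nN:
  2.63 nN → 2.63
  0.00677 uN = 0.00677e3 nN = 6.77
  0.0625 uN = 0.0625e3 nN = 62.5
Sum: 2.63 + 6.77 + 62.5 = 71.9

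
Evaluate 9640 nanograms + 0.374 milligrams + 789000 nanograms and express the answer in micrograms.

1172.64 micrograms

In micrograms:
  9640 nanograms = 9640 × 10^-3 micrograms = 9.64
  0.374 milligrams = 0.374 × 10^3 micrograms = 374
  789000 nanograms = 789000 × 10^-3 micrograms = 789
Sum: 9.64 + 374 + 789 = 1172.64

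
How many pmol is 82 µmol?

micro = 10^-6, pico = 10^-12; factor is 10^6.
82 × 10^6 = 82000000

82000000 pmol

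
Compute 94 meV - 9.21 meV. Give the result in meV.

84.79 meV

In meV:
  94 meV → 94
  9.21 meV → 9.21
Difference: 94 - 9.21 = 84.79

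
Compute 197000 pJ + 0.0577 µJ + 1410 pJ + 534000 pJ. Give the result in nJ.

In nJ:
  197000 pJ = 197000 × 10⁻³ nJ = 197
  0.0577 µJ = 0.0577 × 10³ nJ = 57.7
  1410 pJ = 1410 × 10⁻³ nJ = 1.41
  534000 pJ = 534000 × 10⁻³ nJ = 534
Sum: 197 + 57.7 + 1.41 + 534 = 790.11

790.11 nJ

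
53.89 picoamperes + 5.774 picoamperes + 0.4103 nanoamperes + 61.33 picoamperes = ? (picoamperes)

In picoamperes:
  53.89 picoamperes → 53.89
  5.774 picoamperes → 5.774
  0.4103 nanoamperes = 0.4103 × 10³ picoamperes = 410.3
  61.33 picoamperes → 61.33
Sum: 53.89 + 5.774 + 410.3 + 61.33 = 531.294

531.294 picoamperes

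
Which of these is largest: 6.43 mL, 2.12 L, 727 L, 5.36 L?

6.43 mL = 0.00643 L
2.12 L = 2.12 L
727 L = 727 L
5.36 L = 5.36 L

727 L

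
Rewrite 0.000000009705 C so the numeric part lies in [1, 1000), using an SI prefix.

9.705 nC

= 9.705 × 10^-9 C; 10^-9 is nano.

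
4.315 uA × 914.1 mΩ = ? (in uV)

3.9443415 uV

4.315 × 10⁻⁶ × 914.1 × 10⁻³ = 3944.3415 × 10⁻⁹ V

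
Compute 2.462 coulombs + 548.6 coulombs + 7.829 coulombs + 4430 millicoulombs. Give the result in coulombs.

563.321 coulombs

In coulombs:
  2.462 coulombs → 2.462
  548.6 coulombs → 548.6
  7.829 coulombs → 7.829
  4430 millicoulombs = 4430 × 10⁻³ coulombs = 4.43
Sum: 2.462 + 548.6 + 7.829 + 4.43 = 563.321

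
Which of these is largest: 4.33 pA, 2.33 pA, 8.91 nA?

4.33 pA = 0.00000000000433 A
2.33 pA = 0.00000000000233 A
8.91 nA = 0.00000000891 A

8.91 nA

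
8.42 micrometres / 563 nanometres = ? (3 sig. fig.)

15.0

(8.42 × 10^-6) / (563 × 10^-9) = 0.01496 × 10^3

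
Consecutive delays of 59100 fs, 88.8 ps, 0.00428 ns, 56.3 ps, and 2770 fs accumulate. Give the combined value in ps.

In ps:
  59100 fs = 59100 × 10^-3 ps = 59.1
  88.8 ps → 88.8
  0.00428 ns = 0.00428 × 10^3 ps = 4.28
  56.3 ps → 56.3
  2770 fs = 2770 × 10^-3 ps = 2.77
Sum: 59.1 + 88.8 + 4.28 + 56.3 + 2.77 = 211.25

211.25 ps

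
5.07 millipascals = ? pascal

milli = 10⁻³, (no prefix) = 10⁰; factor is 10⁻³.
5.07 × 10⁻³ = 0.00507

0.00507 pascals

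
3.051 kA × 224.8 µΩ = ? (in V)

3.051e3 × 224.8e-6 = 685.8648e-3 V

0.6858648 V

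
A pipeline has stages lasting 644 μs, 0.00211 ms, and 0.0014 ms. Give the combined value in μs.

In μs:
  644 μs → 644
  0.00211 ms = 0.00211 × 10^3 μs = 2.11
  0.0014 ms = 0.0014 × 10^3 μs = 1.4
Sum: 644 + 2.11 + 1.4 = 647.51

647.51 μs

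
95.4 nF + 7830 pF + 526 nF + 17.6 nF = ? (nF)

646.83 nF

In nF:
  95.4 nF → 95.4
  7830 pF = 7830 × 10⁻³ nF = 7.83
  526 nF → 526
  17.6 nF → 17.6
Sum: 95.4 + 7.83 + 526 + 17.6 = 646.83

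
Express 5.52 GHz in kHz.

giga = 1e9, kilo = 1e3; factor is 1e6.
5.52 × 1e6 = 5520000

5520000 kHz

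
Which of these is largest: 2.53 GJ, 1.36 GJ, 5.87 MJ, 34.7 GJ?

2.53 GJ = 2530000000 J
1.36 GJ = 1360000000 J
5.87 MJ = 5870000 J
34.7 GJ = 34700000000 J

34.7 GJ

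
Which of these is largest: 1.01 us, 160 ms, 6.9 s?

1.01 us = 0.00000101 s
160 ms = 0.16 s
6.9 s = 6.9 s

6.9 s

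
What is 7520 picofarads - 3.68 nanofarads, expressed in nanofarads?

3.84 nanofarads

In nanofarads:
  7520 picofarads = 7520 × 10^-3 nanofarads = 7.52
  3.68 nanofarads → 3.68
Difference: 7.52 - 3.68 = 3.84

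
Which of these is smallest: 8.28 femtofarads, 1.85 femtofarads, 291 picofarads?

1.85 femtofarads

8.28 femtofarads = 0.00000000000000828 farads
1.85 femtofarads = 0.00000000000000185 farads
291 picofarads = 0.000000000291 farads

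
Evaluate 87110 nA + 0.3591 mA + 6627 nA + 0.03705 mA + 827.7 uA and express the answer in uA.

1317.587 uA

In uA:
  87110 nA = 87110 × 10⁻³ uA = 87.11
  0.3591 mA = 0.3591 × 10³ uA = 359.1
  6627 nA = 6627 × 10⁻³ uA = 6.627
  0.03705 mA = 0.03705 × 10³ uA = 37.05
  827.7 uA → 827.7
Sum: 87.11 + 359.1 + 6.627 + 37.05 + 827.7 = 1317.587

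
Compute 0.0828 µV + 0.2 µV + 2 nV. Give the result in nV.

In nV:
  0.0828 µV = 0.0828e3 nV = 82.8
  0.2 µV = 0.2e3 nV = 200
  2 nV → 2
Sum: 82.8 + 200 + 2 = 284.8

284.8 nV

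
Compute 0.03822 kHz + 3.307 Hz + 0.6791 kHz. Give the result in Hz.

720.627 Hz

In Hz:
  0.03822 kHz = 0.03822 × 10^3 Hz = 38.22
  3.307 Hz → 3.307
  0.6791 kHz = 0.6791 × 10^3 Hz = 679.1
Sum: 38.22 + 3.307 + 679.1 = 720.627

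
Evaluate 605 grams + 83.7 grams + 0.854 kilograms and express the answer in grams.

1542.7 grams

In grams:
  605 grams → 605
  83.7 grams → 83.7
  0.854 kilograms = 0.854 × 10³ grams = 854
Sum: 605 + 83.7 + 854 = 1542.7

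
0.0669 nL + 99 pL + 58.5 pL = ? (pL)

In pL:
  0.0669 nL = 0.0669e3 pL = 66.9
  99 pL → 99
  58.5 pL → 58.5
Sum: 66.9 + 99 + 58.5 = 224.4

224.4 pL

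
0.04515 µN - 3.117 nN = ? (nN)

42.033 nN

In nN:
  0.04515 µN = 0.04515e3 nN = 45.15
  3.117 nN → 3.117
Difference: 45.15 - 3.117 = 42.033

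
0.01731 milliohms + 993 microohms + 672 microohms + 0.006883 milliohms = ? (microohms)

In microohms:
  0.01731 milliohms = 0.01731 × 10³ microohms = 17.31
  993 microohms → 993
  672 microohms → 672
  0.006883 milliohms = 0.006883 × 10³ microohms = 6.883
Sum: 17.31 + 993 + 672 + 6.883 = 1689.193

1689.193 microohms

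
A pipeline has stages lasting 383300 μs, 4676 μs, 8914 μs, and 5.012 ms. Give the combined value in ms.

401.902 ms

In ms:
  383300 μs = 383300 × 10^-3 ms = 383.3
  4676 μs = 4676 × 10^-3 ms = 4.676
  8914 μs = 8914 × 10^-3 ms = 8.914
  5.012 ms → 5.012
Sum: 383.3 + 4.676 + 8.914 + 5.012 = 401.902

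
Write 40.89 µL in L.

micro = 10⁻⁶, (no prefix) = 10⁰; factor is 10⁻⁶.
40.89 × 10⁻⁶ = 0.00004089

0.00004089 L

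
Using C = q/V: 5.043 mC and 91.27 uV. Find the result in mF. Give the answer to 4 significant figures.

(5.043e-3) / (91.27e-6) = 0.0552536e3 F

55250 mF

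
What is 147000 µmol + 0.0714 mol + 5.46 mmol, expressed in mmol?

223.86 mmol

In mmol:
  147000 µmol = 147000 × 10⁻³ mmol = 147
  0.0714 mol = 0.0714 × 10³ mmol = 71.4
  5.46 mmol → 5.46
Sum: 147 + 71.4 + 5.46 = 223.86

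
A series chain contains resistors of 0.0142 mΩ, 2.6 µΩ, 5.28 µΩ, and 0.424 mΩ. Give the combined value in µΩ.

In µΩ:
  0.0142 mΩ = 0.0142e3 µΩ = 14.2
  2.6 µΩ → 2.6
  5.28 µΩ → 5.28
  0.424 mΩ = 0.424e3 µΩ = 424
Sum: 14.2 + 2.6 + 5.28 + 424 = 446.08

446.08 µΩ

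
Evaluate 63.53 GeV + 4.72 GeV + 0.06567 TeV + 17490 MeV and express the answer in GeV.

151.41 GeV

In GeV:
  63.53 GeV → 63.53
  4.72 GeV → 4.72
  0.06567 TeV = 0.06567 × 10³ GeV = 65.67
  17490 MeV = 17490 × 10⁻³ GeV = 17.49
Sum: 63.53 + 4.72 + 65.67 + 17.49 = 151.41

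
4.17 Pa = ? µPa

4170000 µPa

(no prefix) = 10^0, micro = 10^-6; factor is 10^6.
4.17 × 10^6 = 4170000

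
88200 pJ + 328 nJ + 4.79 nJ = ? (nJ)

In nJ:
  88200 pJ = 88200 × 10⁻³ nJ = 88.2
  328 nJ → 328
  4.79 nJ → 4.79
Sum: 88.2 + 328 + 4.79 = 420.99

420.99 nJ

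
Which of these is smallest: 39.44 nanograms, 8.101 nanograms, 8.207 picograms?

8.207 picograms

39.44 nanograms = 0.00000003944 grams
8.101 nanograms = 0.000000008101 grams
8.207 picograms = 0.000000000008207 grams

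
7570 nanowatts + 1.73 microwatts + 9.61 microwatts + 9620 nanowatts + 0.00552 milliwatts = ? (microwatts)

34.05 microwatts

In microwatts:
  7570 nanowatts = 7570 × 10^-3 microwatts = 7.57
  1.73 microwatts → 1.73
  9.61 microwatts → 9.61
  9620 nanowatts = 9620 × 10^-3 microwatts = 9.62
  0.00552 milliwatts = 0.00552 × 10^3 microwatts = 5.52
Sum: 7.57 + 1.73 + 9.61 + 9.62 + 5.52 = 34.05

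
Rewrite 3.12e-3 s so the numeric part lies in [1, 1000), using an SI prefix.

3.12 ms

= 3.12e-3 s; 1e-3 is milli.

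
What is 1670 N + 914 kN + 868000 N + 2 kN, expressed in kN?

In kN:
  1670 N = 1670 × 10^-3 kN = 1.67
  914 kN → 914
  868000 N = 868000 × 10^-3 kN = 868
  2 kN → 2
Sum: 1.67 + 914 + 868 + 2 = 1785.67

1785.67 kN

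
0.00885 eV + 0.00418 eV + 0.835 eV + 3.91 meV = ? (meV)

851.94 meV

In meV:
  0.00885 eV = 0.00885 × 10³ meV = 8.85
  0.00418 eV = 0.00418 × 10³ meV = 4.18
  0.835 eV = 0.835 × 10³ meV = 835
  3.91 meV → 3.91
Sum: 8.85 + 4.18 + 835 + 3.91 = 851.94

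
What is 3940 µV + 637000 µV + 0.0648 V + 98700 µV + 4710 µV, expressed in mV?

In mV:
  3940 µV = 3940e-3 mV = 3.94
  637000 µV = 637000e-3 mV = 637
  0.0648 V = 0.0648e3 mV = 64.8
  98700 µV = 98700e-3 mV = 98.7
  4710 µV = 4710e-3 mV = 4.71
Sum: 3.94 + 637 + 64.8 + 98.7 + 4.71 = 809.15

809.15 mV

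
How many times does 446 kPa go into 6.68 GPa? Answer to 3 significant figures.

15000

(6.68 × 10^9) / (446 × 10^3) = 0.01498 × 10^6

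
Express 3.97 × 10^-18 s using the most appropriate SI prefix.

3.97 as

= 3.97 × 10^-18 s; 10^-18 is atto.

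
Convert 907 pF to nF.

0.907 nF

pico = 10^-12, nano = 10^-9; factor is 10^-3.
907 × 10^-3 = 0.907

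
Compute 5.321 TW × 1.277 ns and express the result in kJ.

5.321e12 × 1.277e-9 = 6.794917e3 J

6.794917 kJ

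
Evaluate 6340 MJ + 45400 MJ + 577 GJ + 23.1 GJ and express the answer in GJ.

651.84 GJ

In GJ:
  6340 MJ = 6340e-3 GJ = 6.34
  45400 MJ = 45400e-3 GJ = 45.4
  577 GJ → 577
  23.1 GJ → 23.1
Sum: 6.34 + 45.4 + 577 + 23.1 = 651.84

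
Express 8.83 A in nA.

8830000000 nA

(no prefix) = 10^0, nano = 10^-9; factor is 10^9.
8.83 × 10^9 = 8830000000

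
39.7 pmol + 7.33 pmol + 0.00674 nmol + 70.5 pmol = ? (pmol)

124.27 pmol

In pmol:
  39.7 pmol → 39.7
  7.33 pmol → 7.33
  0.00674 nmol = 0.00674 × 10³ pmol = 6.74
  70.5 pmol → 70.5
Sum: 39.7 + 7.33 + 6.74 + 70.5 = 124.27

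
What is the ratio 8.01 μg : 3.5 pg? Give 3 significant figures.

2290000

(8.01 × 10^-6) / (3.5 × 10^-12) = 2.289 × 10^6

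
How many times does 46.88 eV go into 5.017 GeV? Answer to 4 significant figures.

(5.017 × 10⁹) / (46.88) = 0.10702 × 10⁹

107000000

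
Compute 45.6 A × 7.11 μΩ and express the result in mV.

45.6 × 7.11 × 10⁻⁶ = 324.216 × 10⁻⁶ V

0.324216 mV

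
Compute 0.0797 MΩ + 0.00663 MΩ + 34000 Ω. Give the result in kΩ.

In kΩ:
  0.0797 MΩ = 0.0797 × 10^3 kΩ = 79.7
  0.00663 MΩ = 0.00663 × 10^3 kΩ = 6.63
  34000 Ω = 34000 × 10^-3 kΩ = 34
Sum: 79.7 + 6.63 + 34 = 120.33

120.33 kΩ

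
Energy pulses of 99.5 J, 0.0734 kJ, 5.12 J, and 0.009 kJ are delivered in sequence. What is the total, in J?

187.02 J

In J:
  99.5 J → 99.5
  0.0734 kJ = 0.0734 × 10^3 J = 73.4
  5.12 J → 5.12
  0.009 kJ = 0.009 × 10^3 J = 9
Sum: 99.5 + 73.4 + 5.12 + 9 = 187.02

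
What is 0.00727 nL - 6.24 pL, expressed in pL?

In pL:
  0.00727 nL = 0.00727 × 10^3 pL = 7.27
  6.24 pL → 6.24
Difference: 7.27 - 6.24 = 1.03

1.03 pL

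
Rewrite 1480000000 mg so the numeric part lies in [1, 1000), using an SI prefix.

= 1.48 × 10^6 g; 10^6 is mega.

1.48 Mg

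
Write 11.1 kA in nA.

11100000000000 nA

kilo = 10^3, nano = 10^-9; factor is 10^12.
11.1 × 10^12 = 11100000000000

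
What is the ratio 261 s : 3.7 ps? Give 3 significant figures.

70500000000000

(261) / (3.7e-12) = 70.54e12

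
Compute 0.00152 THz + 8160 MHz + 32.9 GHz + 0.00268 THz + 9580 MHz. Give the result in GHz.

54.84 GHz

In GHz:
  0.00152 THz = 0.00152 × 10^3 GHz = 1.52
  8160 MHz = 8160 × 10^-3 GHz = 8.16
  32.9 GHz → 32.9
  0.00268 THz = 0.00268 × 10^3 GHz = 2.68
  9580 MHz = 9580 × 10^-3 GHz = 9.58
Sum: 1.52 + 8.16 + 32.9 + 2.68 + 9.58 = 54.84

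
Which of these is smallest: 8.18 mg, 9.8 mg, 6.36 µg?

6.36 µg

8.18 mg = 0.00818 g
9.8 mg = 0.0098 g
6.36 µg = 0.00000636 g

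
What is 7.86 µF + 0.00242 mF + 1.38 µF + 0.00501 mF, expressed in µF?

In µF:
  7.86 µF → 7.86
  0.00242 mF = 0.00242 × 10³ µF = 2.42
  1.38 µF → 1.38
  0.00501 mF = 0.00501 × 10³ µF = 5.01
Sum: 7.86 + 2.42 + 1.38 + 5.01 = 16.67

16.67 µF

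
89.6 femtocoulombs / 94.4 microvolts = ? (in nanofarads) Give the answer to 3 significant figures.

0.949 nanofarads

(89.6 × 10^-15) / (94.4 × 10^-6) = 0.94915 × 10^-9 F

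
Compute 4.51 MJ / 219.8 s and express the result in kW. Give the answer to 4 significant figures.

20.52 kW

(4.51e6) / (219.8) = 0.0205187e6 W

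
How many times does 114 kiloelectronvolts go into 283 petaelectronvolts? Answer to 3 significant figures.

(283 × 10^15) / (114 × 10^3) = 2.482 × 10^12

2480000000000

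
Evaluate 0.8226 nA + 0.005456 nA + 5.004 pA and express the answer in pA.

833.06 pA

In pA:
  0.8226 nA = 0.8226 × 10^3 pA = 822.6
  0.005456 nA = 0.005456 × 10^3 pA = 5.456
  5.004 pA → 5.004
Sum: 822.6 + 5.456 + 5.004 = 833.06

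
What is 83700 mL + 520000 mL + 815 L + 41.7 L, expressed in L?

In L:
  83700 mL = 83700 × 10^-3 L = 83.7
  520000 mL = 520000 × 10^-3 L = 520
  815 L → 815
  41.7 L → 41.7
Sum: 83.7 + 520 + 815 + 41.7 = 1460.4

1460.4 L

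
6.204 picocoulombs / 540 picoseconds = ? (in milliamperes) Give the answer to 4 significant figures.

(6.204 × 10^-12) / (540 × 10^-12) = 0.0114889 A

11.49 milliamperes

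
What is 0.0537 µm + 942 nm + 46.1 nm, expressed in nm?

1041.8 nm

In nm:
  0.0537 µm = 0.0537 × 10^3 nm = 53.7
  942 nm → 942
  46.1 nm → 46.1
Sum: 53.7 + 942 + 46.1 = 1041.8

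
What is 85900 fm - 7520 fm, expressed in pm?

In pm:
  85900 fm = 85900e-3 pm = 85.9
  7520 fm = 7520e-3 pm = 7.52
Difference: 85.9 - 7.52 = 78.38

78.38 pm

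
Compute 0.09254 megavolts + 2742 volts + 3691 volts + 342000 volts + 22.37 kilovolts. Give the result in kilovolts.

463.343 kilovolts

In kilovolts:
  0.09254 megavolts = 0.09254 × 10³ kilovolts = 92.54
  2742 volts = 2742 × 10⁻³ kilovolts = 2.742
  3691 volts = 3691 × 10⁻³ kilovolts = 3.691
  342000 volts = 342000 × 10⁻³ kilovolts = 342
  22.37 kilovolts → 22.37
Sum: 92.54 + 2.742 + 3.691 + 342 + 22.37 = 463.343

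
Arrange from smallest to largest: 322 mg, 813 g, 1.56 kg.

322 mg < 813 g < 1.56 kg

322 mg = 0.322 g
813 g = 813 g
1.56 kg = 1560 g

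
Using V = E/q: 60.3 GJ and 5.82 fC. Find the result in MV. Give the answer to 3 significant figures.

10400000000000000000 MV

(60.3 × 10^9) / (5.82 × 10^-15) = 10.361 × 10^24 V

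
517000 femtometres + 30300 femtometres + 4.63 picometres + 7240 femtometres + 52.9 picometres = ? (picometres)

In picometres:
  517000 femtometres = 517000 × 10^-3 picometres = 517
  30300 femtometres = 30300 × 10^-3 picometres = 30.3
  4.63 picometres → 4.63
  7240 femtometres = 7240 × 10^-3 picometres = 7.24
  52.9 picometres → 52.9
Sum: 517 + 30.3 + 4.63 + 7.24 + 52.9 = 612.07

612.07 picometres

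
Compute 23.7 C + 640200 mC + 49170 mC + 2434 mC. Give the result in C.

715.504 C

In C:
  23.7 C → 23.7
  640200 mC = 640200 × 10⁻³ C = 640.2
  49170 mC = 49170 × 10⁻³ C = 49.17
  2434 mC = 2434 × 10⁻³ C = 2.434
Sum: 23.7 + 640.2 + 49.17 + 2.434 = 715.504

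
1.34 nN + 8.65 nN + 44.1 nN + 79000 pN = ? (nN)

In nN:
  1.34 nN → 1.34
  8.65 nN → 8.65
  44.1 nN → 44.1
  79000 pN = 79000 × 10⁻³ nN = 79
Sum: 1.34 + 8.65 + 44.1 + 79 = 133.09

133.09 nN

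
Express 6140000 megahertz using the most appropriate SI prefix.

6.14 terahertz

= 6.14 × 10^12 hertz; 10^12 is tera.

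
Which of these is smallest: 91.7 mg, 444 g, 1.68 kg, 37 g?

91.7 mg

91.7 mg = 0.0917 g
444 g = 444 g
1.68 kg = 1680 g
37 g = 37 g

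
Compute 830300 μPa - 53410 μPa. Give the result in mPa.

In mPa:
  830300 μPa = 830300 × 10^-3 mPa = 830.3
  53410 μPa = 53410 × 10^-3 mPa = 53.41
Difference: 830.3 - 53.41 = 776.89

776.89 mPa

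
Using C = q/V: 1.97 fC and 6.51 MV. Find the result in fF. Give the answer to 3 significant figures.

0.000000303 fF

(1.97e-15) / (6.51e6) = 0.30261e-21 F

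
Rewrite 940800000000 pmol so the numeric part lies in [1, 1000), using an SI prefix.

940.8 mmol

= 940.8e-3 mol; 1e-3 is milli.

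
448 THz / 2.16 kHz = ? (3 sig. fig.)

207000000000

(448 × 10¹²) / (2.16 × 10³) = 207.4 × 10⁹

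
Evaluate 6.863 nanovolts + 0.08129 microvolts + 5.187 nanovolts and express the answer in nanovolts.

In nanovolts:
  6.863 nanovolts → 6.863
  0.08129 microvolts = 0.08129e3 nanovolts = 81.29
  5.187 nanovolts → 5.187
Sum: 6.863 + 81.29 + 5.187 = 93.34

93.34 nanovolts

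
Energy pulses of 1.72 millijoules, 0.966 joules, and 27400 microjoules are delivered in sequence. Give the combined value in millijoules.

995.12 millijoules

In millijoules:
  1.72 millijoules → 1.72
  0.966 joules = 0.966 × 10³ millijoules = 966
  27400 microjoules = 27400 × 10⁻³ millijoules = 27.4
Sum: 1.72 + 966 + 27.4 = 995.12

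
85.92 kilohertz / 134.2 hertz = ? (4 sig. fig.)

640.2

(85.92 × 10^3) / (134.2) = 0.64024 × 10^3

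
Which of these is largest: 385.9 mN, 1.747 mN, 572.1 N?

572.1 N

385.9 mN = 0.3859 N
1.747 mN = 0.001747 N
572.1 N = 572.1 N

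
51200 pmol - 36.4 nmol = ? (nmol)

In nmol:
  51200 pmol = 51200 × 10⁻³ nmol = 51.2
  36.4 nmol → 36.4
Difference: 51.2 - 36.4 = 14.8

14.8 nmol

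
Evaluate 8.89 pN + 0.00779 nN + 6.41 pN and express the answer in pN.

In pN:
  8.89 pN → 8.89
  0.00779 nN = 0.00779e3 pN = 7.79
  6.41 pN → 6.41
Sum: 8.89 + 7.79 + 6.41 = 23.09

23.09 pN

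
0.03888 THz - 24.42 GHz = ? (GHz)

14.46 GHz

In GHz:
  0.03888 THz = 0.03888 × 10³ GHz = 38.88
  24.42 GHz → 24.42
Difference: 38.88 - 24.42 = 14.46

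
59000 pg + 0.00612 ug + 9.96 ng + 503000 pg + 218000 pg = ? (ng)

796.08 ng

In ng:
  59000 pg = 59000e-3 ng = 59
  0.00612 ug = 0.00612e3 ng = 6.12
  9.96 ng → 9.96
  503000 pg = 503000e-3 ng = 503
  218000 pg = 218000e-3 ng = 218
Sum: 59 + 6.12 + 9.96 + 503 + 218 = 796.08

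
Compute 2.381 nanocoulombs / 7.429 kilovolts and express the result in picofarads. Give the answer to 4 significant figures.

(2.381 × 10^-9) / (7.429 × 10^3) = 0.320501 × 10^-12 F

0.3205 picofarads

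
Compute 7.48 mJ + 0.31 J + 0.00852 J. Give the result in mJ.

In mJ:
  7.48 mJ → 7.48
  0.31 J = 0.31e3 mJ = 310
  0.00852 J = 0.00852e3 mJ = 8.52
Sum: 7.48 + 310 + 8.52 = 326

326 mJ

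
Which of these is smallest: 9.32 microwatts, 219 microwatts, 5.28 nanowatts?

5.28 nanowatts

9.32 microwatts = 0.00000932 watts
219 microwatts = 0.000219 watts
5.28 nanowatts = 0.00000000528 watts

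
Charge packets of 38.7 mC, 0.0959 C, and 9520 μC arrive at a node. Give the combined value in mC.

In mC:
  38.7 mC → 38.7
  0.0959 C = 0.0959 × 10³ mC = 95.9
  9520 μC = 9520 × 10⁻³ mC = 9.52
Sum: 38.7 + 95.9 + 9.52 = 144.12

144.12 mC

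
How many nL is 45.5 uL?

45500 nL

micro = 10^-6, nano = 10^-9; factor is 10^3.
45.5 × 10^3 = 45500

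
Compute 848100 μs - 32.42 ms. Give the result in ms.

In ms:
  848100 μs = 848100e-3 ms = 848.1
  32.42 ms → 32.42
Difference: 848.1 - 32.42 = 815.68

815.68 ms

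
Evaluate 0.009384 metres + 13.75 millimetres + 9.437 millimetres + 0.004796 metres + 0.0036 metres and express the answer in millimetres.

40.967 millimetres

In millimetres:
  0.009384 metres = 0.009384e3 millimetres = 9.384
  13.75 millimetres → 13.75
  9.437 millimetres → 9.437
  0.004796 metres = 0.004796e3 millimetres = 4.796
  0.0036 metres = 0.0036e3 millimetres = 3.6
Sum: 9.384 + 13.75 + 9.437 + 4.796 + 3.6 = 40.967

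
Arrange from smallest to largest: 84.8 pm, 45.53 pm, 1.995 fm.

84.8 pm = 0.0000000000848 m
45.53 pm = 0.00000000004553 m
1.995 fm = 0.000000000000001995 m

1.995 fm < 45.53 pm < 84.8 pm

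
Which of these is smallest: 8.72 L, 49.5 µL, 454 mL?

49.5 µL

8.72 L = 8.72 L
49.5 µL = 0.0000495 L
454 mL = 0.454 L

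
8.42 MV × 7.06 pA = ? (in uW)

8.42 × 10^6 × 7.06 × 10^-12 = 59.4452 × 10^-6 W

59.4452 uW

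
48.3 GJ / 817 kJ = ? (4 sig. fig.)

59120

(48.3e9) / (817e3) = 0.059119e6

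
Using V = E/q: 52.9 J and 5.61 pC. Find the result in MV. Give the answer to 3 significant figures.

(52.9) / (5.61 × 10⁻¹²) = 9.4296 × 10¹² V

9430000 MV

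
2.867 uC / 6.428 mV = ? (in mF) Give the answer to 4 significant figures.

0.4460 mF

(2.867e-6) / (6.428e-3) = 0.446017e-3 F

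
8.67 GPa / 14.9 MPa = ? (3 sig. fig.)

(8.67e9) / (14.9e6) = 0.5819e3

582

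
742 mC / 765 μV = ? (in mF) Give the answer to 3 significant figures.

970000 mF

(742 × 10⁻³) / (765 × 10⁻⁶) = 0.96993 × 10³ F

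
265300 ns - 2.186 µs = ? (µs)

In µs:
  265300 ns = 265300 × 10^-3 µs = 265.3
  2.186 µs → 2.186
Difference: 265.3 - 2.186 = 263.114

263.114 µs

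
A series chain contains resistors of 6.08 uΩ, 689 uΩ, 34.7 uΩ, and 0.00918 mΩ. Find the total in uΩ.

738.96 uΩ

In uΩ:
  6.08 uΩ → 6.08
  689 uΩ → 689
  34.7 uΩ → 34.7
  0.00918 mΩ = 0.00918 × 10³ uΩ = 9.18
Sum: 6.08 + 689 + 34.7 + 9.18 = 738.96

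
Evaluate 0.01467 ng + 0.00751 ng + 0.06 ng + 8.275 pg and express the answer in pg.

In pg:
  0.01467 ng = 0.01467 × 10³ pg = 14.67
  0.00751 ng = 0.00751 × 10³ pg = 7.51
  0.06 ng = 0.06 × 10³ pg = 60
  8.275 pg → 8.275
Sum: 14.67 + 7.51 + 60 + 8.275 = 90.455

90.455 pg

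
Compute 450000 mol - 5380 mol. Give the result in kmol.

In kmol:
  450000 mol = 450000e-3 kmol = 450
  5380 mol = 5380e-3 kmol = 5.38
Difference: 450 - 5.38 = 444.62

444.62 kmol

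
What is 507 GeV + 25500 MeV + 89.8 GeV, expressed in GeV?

622.3 GeV

In GeV:
  507 GeV → 507
  25500 MeV = 25500 × 10⁻³ GeV = 25.5
  89.8 GeV → 89.8
Sum: 507 + 25.5 + 89.8 = 622.3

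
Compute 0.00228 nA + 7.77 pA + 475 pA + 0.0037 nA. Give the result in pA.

488.75 pA

In pA:
  0.00228 nA = 0.00228 × 10^3 pA = 2.28
  7.77 pA → 7.77
  475 pA → 475
  0.0037 nA = 0.0037 × 10^3 pA = 3.7
Sum: 2.28 + 7.77 + 475 + 3.7 = 488.75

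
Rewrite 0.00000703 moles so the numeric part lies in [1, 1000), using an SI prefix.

7.03 micromoles

= 7.03 × 10^-6 moles; 10^-6 is micro.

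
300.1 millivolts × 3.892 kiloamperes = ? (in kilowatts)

300.1 × 10^-3 × 3.892 × 10^3 = 1167.9892 W

1.1679892 kilowatts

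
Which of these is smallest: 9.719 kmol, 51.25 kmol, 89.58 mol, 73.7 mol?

9.719 kmol = 9719 mol
51.25 kmol = 51250 mol
89.58 mol = 89.58 mol
73.7 mol = 73.7 mol

73.7 mol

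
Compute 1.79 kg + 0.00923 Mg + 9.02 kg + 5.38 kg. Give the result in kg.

In kg:
  1.79 kg → 1.79
  0.00923 Mg = 0.00923 × 10^3 kg = 9.23
  9.02 kg → 9.02
  5.38 kg → 5.38
Sum: 1.79 + 9.23 + 9.02 + 5.38 = 25.42

25.42 kg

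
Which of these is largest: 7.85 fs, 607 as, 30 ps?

7.85 fs = 0.00000000000000785 s
607 as = 0.000000000000000607 s
30 ps = 0.00000000003 s

30 ps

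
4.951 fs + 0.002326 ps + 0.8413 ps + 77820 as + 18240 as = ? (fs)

944.637 fs

In fs:
  4.951 fs → 4.951
  0.002326 ps = 0.002326 × 10³ fs = 2.326
  0.8413 ps = 0.8413 × 10³ fs = 841.3
  77820 as = 77820 × 10⁻³ fs = 77.82
  18240 as = 18240 × 10⁻³ fs = 18.24
Sum: 4.951 + 2.326 + 841.3 + 77.82 + 18.24 = 944.637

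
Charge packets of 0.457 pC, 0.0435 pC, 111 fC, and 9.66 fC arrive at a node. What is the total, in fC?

In fC:
  0.457 pC = 0.457e3 fC = 457
  0.0435 pC = 0.0435e3 fC = 43.5
  111 fC → 111
  9.66 fC → 9.66
Sum: 457 + 43.5 + 111 + 9.66 = 621.16

621.16 fC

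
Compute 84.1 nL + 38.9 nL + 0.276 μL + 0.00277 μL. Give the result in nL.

In nL:
  84.1 nL → 84.1
  38.9 nL → 38.9
  0.276 μL = 0.276 × 10³ nL = 276
  0.00277 μL = 0.00277 × 10³ nL = 2.77
Sum: 84.1 + 38.9 + 276 + 2.77 = 401.77

401.77 nL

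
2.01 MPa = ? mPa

2010000000 mPa

mega = 10^6, milli = 10^-3; factor is 10^9.
2.01 × 10^9 = 2010000000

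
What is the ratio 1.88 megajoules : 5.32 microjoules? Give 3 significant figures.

(1.88 × 10⁶) / (5.32 × 10⁻⁶) = 0.3534 × 10¹²

353000000000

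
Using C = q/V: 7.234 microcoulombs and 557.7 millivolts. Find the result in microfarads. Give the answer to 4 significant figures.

(7.234e-6) / (557.7e-3) = 0.0129711e-3 F

12.97 microfarads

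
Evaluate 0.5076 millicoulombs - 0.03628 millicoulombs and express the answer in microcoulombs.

In microcoulombs:
  0.5076 millicoulombs = 0.5076 × 10³ microcoulombs = 507.6
  0.03628 millicoulombs = 0.03628 × 10³ microcoulombs = 36.28
Difference: 507.6 - 36.28 = 471.32

471.32 microcoulombs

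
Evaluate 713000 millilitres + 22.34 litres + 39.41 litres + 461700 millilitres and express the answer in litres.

1236.45 litres

In litres:
  713000 millilitres = 713000 × 10⁻³ litres = 713
  22.34 litres → 22.34
  39.41 litres → 39.41
  461700 millilitres = 461700 × 10⁻³ litres = 461.7
Sum: 713 + 22.34 + 39.41 + 461.7 = 1236.45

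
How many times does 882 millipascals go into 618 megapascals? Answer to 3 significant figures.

(618e6) / (882e-3) = 0.7007e9

701000000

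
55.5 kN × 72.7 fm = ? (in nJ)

4.03485 nJ

55.5 × 10^3 × 72.7 × 10^-15 = 4034.85 × 10^-12 J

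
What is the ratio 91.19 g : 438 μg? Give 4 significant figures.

208200

(91.19) / (438 × 10⁻⁶) = 0.2082 × 10⁶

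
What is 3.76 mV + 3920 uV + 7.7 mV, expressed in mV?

In mV:
  3.76 mV → 3.76
  3920 uV = 3920e-3 mV = 3.92
  7.7 mV → 7.7
Sum: 3.76 + 3.92 + 7.7 = 15.38

15.38 mV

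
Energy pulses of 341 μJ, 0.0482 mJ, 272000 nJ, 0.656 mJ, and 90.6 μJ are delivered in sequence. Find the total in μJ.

1407.8 μJ

In μJ:
  341 μJ → 341
  0.0482 mJ = 0.0482 × 10^3 μJ = 48.2
  272000 nJ = 272000 × 10^-3 μJ = 272
  0.656 mJ = 0.656 × 10^3 μJ = 656
  90.6 μJ → 90.6
Sum: 341 + 48.2 + 272 + 656 + 90.6 = 1407.8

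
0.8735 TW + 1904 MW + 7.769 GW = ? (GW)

In GW:
  0.8735 TW = 0.8735 × 10^3 GW = 873.5
  1904 MW = 1904 × 10^-3 GW = 1.904
  7.769 GW → 7.769
Sum: 873.5 + 1.904 + 7.769 = 883.173

883.173 GW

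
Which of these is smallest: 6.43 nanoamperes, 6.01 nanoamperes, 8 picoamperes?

8 picoamperes

6.43 nanoamperes = 0.00000000643 amperes
6.01 nanoamperes = 0.00000000601 amperes
8 picoamperes = 0.000000000008 amperes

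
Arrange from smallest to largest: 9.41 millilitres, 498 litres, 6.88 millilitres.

6.88 millilitres < 9.41 millilitres < 498 litres

9.41 millilitres = 0.00941 litres
498 litres = 498 litres
6.88 millilitres = 0.00688 litres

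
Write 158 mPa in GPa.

0.000000000158 GPa

milli = 10^-3, giga = 10^9; factor is 10^-12.
158 × 10^-12 = 0.000000000158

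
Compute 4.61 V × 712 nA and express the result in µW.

3.28232 µW

4.61 × 712 × 10^-9 = 3282.32 × 10^-9 W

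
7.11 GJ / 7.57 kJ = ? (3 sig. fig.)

939000

(7.11 × 10^9) / (7.57 × 10^3) = 0.9392 × 10^6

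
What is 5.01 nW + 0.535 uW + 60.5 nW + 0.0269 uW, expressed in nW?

627.41 nW

In nW:
  5.01 nW → 5.01
  0.535 uW = 0.535 × 10³ nW = 535
  60.5 nW → 60.5
  0.0269 uW = 0.0269 × 10³ nW = 26.9
Sum: 5.01 + 535 + 60.5 + 26.9 = 627.41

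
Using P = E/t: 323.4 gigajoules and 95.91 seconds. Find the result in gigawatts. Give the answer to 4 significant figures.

(323.4e9) / (95.91) = 3.37191e9 W

3.372 gigawatts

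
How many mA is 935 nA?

nano = 1e-9, milli = 1e-3; factor is 1e-6.
935 × 1e-6 = 0.000935

0.000935 mA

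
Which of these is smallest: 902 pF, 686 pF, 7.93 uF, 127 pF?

902 pF = 0.000000000902 F
686 pF = 0.000000000686 F
7.93 uF = 0.00000793 F
127 pF = 0.000000000127 F

127 pF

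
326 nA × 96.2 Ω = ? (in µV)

31.3612 µV

326 × 10⁻⁹ × 96.2 = 31361.2 × 10⁻⁹ V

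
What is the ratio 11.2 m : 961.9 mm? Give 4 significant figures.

11.64

(11.2) / (961.9 × 10^-3) = 0.011644 × 10^3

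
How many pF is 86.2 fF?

femto = 1e-15, pico = 1e-12; factor is 1e-3.
86.2 × 1e-3 = 0.0862

0.0862 pF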